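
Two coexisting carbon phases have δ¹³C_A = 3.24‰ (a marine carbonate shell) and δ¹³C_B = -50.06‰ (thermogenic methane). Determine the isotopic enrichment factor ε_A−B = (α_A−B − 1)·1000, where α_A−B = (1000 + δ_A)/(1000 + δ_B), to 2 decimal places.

56.11‰

α_A−B = (1000 + 3.24) / (1000 + -50.06) = 1003.24 / 949.94 = 1.056109
ε_A−B = (1.056109 − 1) × 1000 = 56.109‰
(The approximation ε ≈ δ_A − δ_B would give 53.30‰.)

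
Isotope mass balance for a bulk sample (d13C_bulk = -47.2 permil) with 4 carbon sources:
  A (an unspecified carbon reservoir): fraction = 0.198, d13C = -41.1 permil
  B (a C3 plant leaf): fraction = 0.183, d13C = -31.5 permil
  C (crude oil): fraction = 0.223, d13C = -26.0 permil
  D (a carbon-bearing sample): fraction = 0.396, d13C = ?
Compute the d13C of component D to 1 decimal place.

-69.4 permil

Isotope mass balance: δ_bulk = Σ fᵢ·δᵢ.
-47.2 = 0.198×(-41.1) + 0.183×(-31.5) + 0.223×(-26.0) + 0.396×δ_D
0.396·δ_D = -47.2 − (-19.700) = -27.500
δ_D = -27.500 / 0.396 = -69.44 permil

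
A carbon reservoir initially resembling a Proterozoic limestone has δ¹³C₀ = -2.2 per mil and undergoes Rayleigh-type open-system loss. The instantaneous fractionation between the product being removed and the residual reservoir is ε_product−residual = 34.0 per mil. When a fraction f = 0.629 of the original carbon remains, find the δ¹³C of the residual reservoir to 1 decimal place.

-17.8 per mil

Rayleigh residual: δ_res = (δ₀ + 1000)·f^(α−1) − 1000
α = ε/1000 + 1 = 1.03400, so α − 1 = 0.03400
f^(α−1) = 0.629^(0.03400) = 0.984360
δ_res = (-2.2 + 1000) × 0.984360 − 1000 = 982.195 − 1000 = -17.81 per mil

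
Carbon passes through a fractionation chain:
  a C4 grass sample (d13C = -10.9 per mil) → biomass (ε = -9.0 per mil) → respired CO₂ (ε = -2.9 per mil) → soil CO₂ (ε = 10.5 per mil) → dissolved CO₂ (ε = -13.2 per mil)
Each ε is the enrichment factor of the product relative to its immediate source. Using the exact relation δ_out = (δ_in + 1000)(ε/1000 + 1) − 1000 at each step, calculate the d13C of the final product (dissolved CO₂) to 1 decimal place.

-25.4 per mil

step 1: δ = (-10.90 + 1000)·(-9.0/1000 + 1) − 1000 = -19.80 per mil
step 2: δ = (-19.80 + 1000)·(-2.9/1000 + 1) − 1000 = -22.64 per mil
step 3: δ = (-22.64 + 1000)·(10.5/1000 + 1) − 1000 = -12.38 per mil
step 4: δ = (-12.38 + 1000)·(-13.2/1000 + 1) − 1000 = -25.42 per mil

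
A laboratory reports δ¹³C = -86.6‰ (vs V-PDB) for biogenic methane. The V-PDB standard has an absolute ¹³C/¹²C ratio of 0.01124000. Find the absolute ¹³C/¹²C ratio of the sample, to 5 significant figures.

0.010267

R_sample = R_standard × (δ¹³C/1000 + 1)
R_sample = 0.01124000 × (-86.6/1000 + 1) = 0.01124000 × 0.913400
R_sample = 0.0102666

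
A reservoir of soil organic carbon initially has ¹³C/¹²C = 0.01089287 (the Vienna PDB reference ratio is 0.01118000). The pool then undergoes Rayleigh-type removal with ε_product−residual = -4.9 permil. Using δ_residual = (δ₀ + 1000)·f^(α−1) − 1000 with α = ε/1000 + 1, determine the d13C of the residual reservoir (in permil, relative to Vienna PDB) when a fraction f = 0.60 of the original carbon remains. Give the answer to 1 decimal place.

δ₀ = (0.01089287/0.01118000 − 1)×1000 = (0.974318 − 1)×1000 = -25.682 permil
α − 1 = ε/1000 = -0.0049
f^(α−1) = 0.60^(-0.0049) = 1.002506
δ_res = (-25.682 + 1000) × 1.002506 − 1000 = 976.759 − 1000 = -23.24 permil

-23.2 permil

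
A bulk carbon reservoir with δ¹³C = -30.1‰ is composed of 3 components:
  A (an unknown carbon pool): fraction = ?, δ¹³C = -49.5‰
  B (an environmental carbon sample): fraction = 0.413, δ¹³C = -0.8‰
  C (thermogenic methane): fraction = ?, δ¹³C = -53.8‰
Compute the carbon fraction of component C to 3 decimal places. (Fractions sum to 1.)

Let f_C and f_A be the unknown fractions; fractions sum to 1 so f_C + f_A = 0.587.
Mass balance: Σ fᵢ·δᵢ = δ_bulk ⇒ f_C·(-53.8) + f_A·(-49.5) = -30.1 − (-0.330) = -29.770
Substitute f_A = 0.587 − f_C:
f_C·(-53.8 − -49.5) = -29.770 − 0.587×(-49.5) = -0.713
f_C = -0.713 / -4.3 = 0.1658

0.166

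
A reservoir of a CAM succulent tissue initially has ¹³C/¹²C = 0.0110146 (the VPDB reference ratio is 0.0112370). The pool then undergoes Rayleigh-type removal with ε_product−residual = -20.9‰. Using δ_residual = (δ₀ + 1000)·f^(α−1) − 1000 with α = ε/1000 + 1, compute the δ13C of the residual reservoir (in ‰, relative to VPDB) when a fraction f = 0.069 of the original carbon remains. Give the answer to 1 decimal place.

36.5‰

δ₀ = (0.0110146/0.0112370 − 1)×1000 = (0.980208 − 1)×1000 = -19.792‰
α − 1 = ε/1000 = -0.0209
f^(α−1) = 0.069^(-0.0209) = 1.057470
δ_res = (-19.792 + 1000) × 1.057470 − 1000 = 1036.541 − 1000 = 36.54‰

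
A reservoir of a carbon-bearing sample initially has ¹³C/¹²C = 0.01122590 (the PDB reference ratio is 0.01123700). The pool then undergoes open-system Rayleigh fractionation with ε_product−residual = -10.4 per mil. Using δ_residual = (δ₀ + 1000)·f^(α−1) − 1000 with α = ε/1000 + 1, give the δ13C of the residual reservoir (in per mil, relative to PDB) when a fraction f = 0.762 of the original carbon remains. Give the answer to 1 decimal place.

δ₀ = (0.01122590/0.01123700 − 1)×1000 = (0.999012 − 1)×1000 = -0.988 per mil
α − 1 = ε/1000 = -0.0104
f^(α−1) = 0.762^(-0.0104) = 1.002831
δ_res = (-0.988 + 1000) × 1.002831 − 1000 = 1001.840 − 1000 = 1.84 per mil

1.8 per mil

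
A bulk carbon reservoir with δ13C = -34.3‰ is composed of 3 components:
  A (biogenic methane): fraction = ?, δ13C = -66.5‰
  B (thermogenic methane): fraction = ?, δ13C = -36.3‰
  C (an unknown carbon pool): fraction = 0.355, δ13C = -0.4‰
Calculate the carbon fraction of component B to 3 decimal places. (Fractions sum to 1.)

0.289

Let f_B and f_A be the unknown fractions; fractions sum to 1 so f_B + f_A = 0.645.
Mass balance: Σ fᵢ·δᵢ = δ_bulk ⇒ f_B·(-36.3) + f_A·(-66.5) = -34.3 − (-0.142) = -34.158
Substitute f_A = 0.645 − f_B:
f_B·(-36.3 − -66.5) = -34.158 − 0.645×(-66.5) = 8.735
f_B = 8.735 / 30.2 = 0.2892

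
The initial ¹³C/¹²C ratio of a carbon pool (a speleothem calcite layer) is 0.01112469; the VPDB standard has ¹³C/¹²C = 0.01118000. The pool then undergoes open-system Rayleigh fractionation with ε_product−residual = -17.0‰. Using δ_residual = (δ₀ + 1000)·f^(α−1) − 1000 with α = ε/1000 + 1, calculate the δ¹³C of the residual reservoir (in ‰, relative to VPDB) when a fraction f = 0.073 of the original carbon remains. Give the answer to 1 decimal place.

40.3‰

δ₀ = (0.01112469/0.01118000 − 1)×1000 = (0.995053 − 1)×1000 = -4.947‰
α − 1 = ε/1000 = -0.0170
f^(α−1) = 0.073^(-0.0170) = 1.045499
δ_res = (-4.947 + 1000) × 1.045499 − 1000 = 1040.326 − 1000 = 40.33‰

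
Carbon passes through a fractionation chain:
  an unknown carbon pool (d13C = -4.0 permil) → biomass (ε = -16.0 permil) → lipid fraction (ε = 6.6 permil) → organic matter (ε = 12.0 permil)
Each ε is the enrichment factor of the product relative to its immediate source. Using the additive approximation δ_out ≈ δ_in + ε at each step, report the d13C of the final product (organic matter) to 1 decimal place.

-1.4 permil

step 1: δ ≈ -4.0 + (-16.0) = -20.0 permil
step 2: δ ≈ -20.0 + (6.6) = -13.4 permil
step 3: δ ≈ -13.4 + (12.0) = -1.4 permil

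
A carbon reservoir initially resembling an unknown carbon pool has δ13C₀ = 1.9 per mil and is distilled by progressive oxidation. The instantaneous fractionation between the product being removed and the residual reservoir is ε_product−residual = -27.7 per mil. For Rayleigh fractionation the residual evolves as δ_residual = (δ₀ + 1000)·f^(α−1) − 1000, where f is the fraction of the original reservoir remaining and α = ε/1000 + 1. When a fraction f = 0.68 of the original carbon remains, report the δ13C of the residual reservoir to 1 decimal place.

Rayleigh residual: δ_res = (δ₀ + 1000)·f^(α−1) − 1000
α = ε/1000 + 1 = 0.97230, so α − 1 = -0.02770
f^(α−1) = 0.68^(-0.02770) = 1.010740
δ_res = (1.9 + 1000) × 1.010740 − 1000 = 1012.661 − 1000 = 12.66 per mil

12.7 per mil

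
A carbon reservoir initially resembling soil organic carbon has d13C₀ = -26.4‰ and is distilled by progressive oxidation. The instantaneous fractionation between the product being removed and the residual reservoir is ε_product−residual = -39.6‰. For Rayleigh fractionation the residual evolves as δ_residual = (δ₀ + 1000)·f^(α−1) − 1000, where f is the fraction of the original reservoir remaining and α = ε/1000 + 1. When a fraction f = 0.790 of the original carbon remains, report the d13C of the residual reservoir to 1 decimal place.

-17.3‰

Rayleigh residual: δ_res = (δ₀ + 1000)·f^(α−1) − 1000
α = ε/1000 + 1 = 0.96040, so α − 1 = -0.03960
f^(α−1) = 0.790^(-0.03960) = 1.009378
δ_res = (-26.4 + 1000) × 1.009378 − 1000 = 982.731 − 1000 = -17.27‰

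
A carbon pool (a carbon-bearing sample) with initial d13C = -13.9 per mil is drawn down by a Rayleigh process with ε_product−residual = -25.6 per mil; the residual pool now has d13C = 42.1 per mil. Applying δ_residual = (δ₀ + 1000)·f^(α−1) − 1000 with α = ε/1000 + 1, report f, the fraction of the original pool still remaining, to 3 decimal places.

0.116

α − 1 = ε/1000 = -0.0256
(δ_res + 1000)/(δ₀ + 1000) = (42.1 + 1000)/(-13.9 + 1000) = 1042.1/986.1 = 1.056789
f = 1.056789^(1/-0.0256) = exp(ln(1.056789)/-0.0256) = exp(0.05524/-0.0256)
f = exp(-2.1576) = 0.1156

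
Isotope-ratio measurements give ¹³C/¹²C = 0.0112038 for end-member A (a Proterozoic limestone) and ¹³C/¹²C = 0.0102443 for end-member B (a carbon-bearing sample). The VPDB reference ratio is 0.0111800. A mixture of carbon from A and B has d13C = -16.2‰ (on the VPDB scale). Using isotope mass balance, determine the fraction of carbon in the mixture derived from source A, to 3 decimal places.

δ_A = (0.0112038/0.0111800 − 1)×1000 = (1.002129 − 1)×1000 = 2.129‰
δ_B = (0.0102443/0.0111800 − 1)×1000 = (0.916306 − 1)×1000 = -83.694‰
f_A = (δ_mix − δ_B)/(δ_A − δ_B) = (-16.2 − (-83.694))/(2.129 − (-83.694))
f_A = 67.494 / 85.823 = 0.7864

0.786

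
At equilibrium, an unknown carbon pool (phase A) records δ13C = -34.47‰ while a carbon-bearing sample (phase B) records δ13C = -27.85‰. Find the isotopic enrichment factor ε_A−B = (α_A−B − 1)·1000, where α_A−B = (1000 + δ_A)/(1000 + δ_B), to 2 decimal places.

-6.81‰

α_A−B = (1000 + -34.47) / (1000 + -27.85) = 965.53 / 972.15 = 0.993190
ε_A−B = (0.993190 − 1) × 1000 = -6.810‰
(The approximation ε ≈ δ_A − δ_B would give -6.62‰.)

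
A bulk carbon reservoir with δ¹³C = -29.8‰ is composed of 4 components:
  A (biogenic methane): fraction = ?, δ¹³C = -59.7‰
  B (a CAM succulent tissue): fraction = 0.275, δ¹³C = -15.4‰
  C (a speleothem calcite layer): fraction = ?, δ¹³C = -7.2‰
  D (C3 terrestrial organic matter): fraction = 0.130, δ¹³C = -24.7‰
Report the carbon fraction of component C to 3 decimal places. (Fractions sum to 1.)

0.251

Let f_C and f_A be the unknown fractions; fractions sum to 1 so f_C + f_A = 0.595.
Mass balance: Σ fᵢ·δᵢ = δ_bulk ⇒ f_C·(-7.2) + f_A·(-59.7) = -29.8 − (-7.446) = -22.354
Substitute f_A = 0.595 − f_C:
f_C·(-7.2 − -59.7) = -22.354 − 0.595×(-59.7) = 13.168
f_C = 13.168 / 52.5 = 0.2508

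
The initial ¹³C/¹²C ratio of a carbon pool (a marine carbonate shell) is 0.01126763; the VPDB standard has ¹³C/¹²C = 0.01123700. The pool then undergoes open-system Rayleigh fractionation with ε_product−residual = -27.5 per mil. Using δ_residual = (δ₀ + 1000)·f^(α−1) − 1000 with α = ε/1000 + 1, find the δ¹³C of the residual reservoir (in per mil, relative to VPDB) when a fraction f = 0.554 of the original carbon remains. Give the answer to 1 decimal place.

19.1 per mil

δ₀ = (0.01126763/0.01123700 − 1)×1000 = (1.002726 − 1)×1000 = 2.726 per mil
α − 1 = ε/1000 = -0.0275
f^(α−1) = 0.554^(-0.0275) = 1.016374
δ_res = (2.726 + 1000) × 1.016374 − 1000 = 1019.144 − 1000 = 19.14 per mil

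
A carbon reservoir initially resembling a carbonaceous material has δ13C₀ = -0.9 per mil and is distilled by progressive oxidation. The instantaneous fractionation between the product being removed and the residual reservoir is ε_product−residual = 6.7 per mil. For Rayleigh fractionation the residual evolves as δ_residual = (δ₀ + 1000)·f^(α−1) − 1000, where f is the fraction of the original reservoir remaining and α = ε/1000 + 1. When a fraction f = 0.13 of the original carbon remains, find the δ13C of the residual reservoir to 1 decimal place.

Rayleigh residual: δ_res = (δ₀ + 1000)·f^(α−1) − 1000
α = ε/1000 + 1 = 1.00670, so α − 1 = 0.00670
f^(α−1) = 0.13^(0.00670) = 0.986424
δ_res = (-0.9 + 1000) × 0.986424 − 1000 = 985.536 − 1000 = -14.46 per mil

-14.5 per mil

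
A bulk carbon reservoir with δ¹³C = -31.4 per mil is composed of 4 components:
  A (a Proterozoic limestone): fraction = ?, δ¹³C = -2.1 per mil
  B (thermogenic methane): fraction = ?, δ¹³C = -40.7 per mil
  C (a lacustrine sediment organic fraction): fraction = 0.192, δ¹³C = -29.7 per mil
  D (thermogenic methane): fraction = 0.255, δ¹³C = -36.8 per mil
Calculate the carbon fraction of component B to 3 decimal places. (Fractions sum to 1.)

0.393

Let f_B and f_A be the unknown fractions; fractions sum to 1 so f_B + f_A = 0.553.
Mass balance: Σ fᵢ·δᵢ = δ_bulk ⇒ f_B·(-40.7) + f_A·(-2.1) = -31.4 − (-15.086) = -16.314
Substitute f_A = 0.553 − f_B:
f_B·(-40.7 − -2.1) = -16.314 − 0.553×(-2.1) = -15.152
f_B = -15.152 / -38.6 = 0.3925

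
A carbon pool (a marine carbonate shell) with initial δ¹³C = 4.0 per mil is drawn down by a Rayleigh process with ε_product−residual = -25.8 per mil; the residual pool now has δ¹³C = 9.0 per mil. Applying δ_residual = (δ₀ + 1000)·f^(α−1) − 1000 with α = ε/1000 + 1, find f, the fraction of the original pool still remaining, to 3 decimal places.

0.825

α − 1 = ε/1000 = -0.0258
(δ_res + 1000)/(δ₀ + 1000) = (9.0 + 1000)/(4.0 + 1000) = 1009.0/1004.0 = 1.004980
f = 1.004980^(1/-0.0258) = exp(ln(1.004980)/-0.0258) = exp(0.00497/-0.0258)
f = exp(-0.1925) = 0.8249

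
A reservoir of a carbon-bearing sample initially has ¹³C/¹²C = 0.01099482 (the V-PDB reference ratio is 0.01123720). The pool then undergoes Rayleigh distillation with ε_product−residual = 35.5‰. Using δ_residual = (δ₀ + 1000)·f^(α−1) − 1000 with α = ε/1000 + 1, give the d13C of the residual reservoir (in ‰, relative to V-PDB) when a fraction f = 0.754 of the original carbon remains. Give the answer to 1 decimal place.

δ₀ = (0.01099482/0.01123720 − 1)×1000 = (0.978431 − 1)×1000 = -21.569‰
α − 1 = ε/1000 = 0.0355
f^(α−1) = 0.754^(0.0355) = 0.990026
δ_res = (-21.569 + 1000) × 0.990026 − 1000 = 968.672 − 1000 = -31.33‰

-31.3‰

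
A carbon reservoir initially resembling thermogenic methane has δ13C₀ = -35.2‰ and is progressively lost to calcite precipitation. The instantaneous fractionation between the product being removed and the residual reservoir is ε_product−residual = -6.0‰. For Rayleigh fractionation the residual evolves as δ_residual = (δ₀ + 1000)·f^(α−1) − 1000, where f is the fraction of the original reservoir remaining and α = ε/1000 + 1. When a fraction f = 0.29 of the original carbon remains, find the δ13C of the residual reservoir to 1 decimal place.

Rayleigh residual: δ_res = (δ₀ + 1000)·f^(α−1) − 1000
α = ε/1000 + 1 = 0.99400, so α − 1 = -0.00600
f^(α−1) = 0.29^(-0.00600) = 1.007455
δ_res = (-35.2 + 1000) × 1.007455 − 1000 = 971.992 − 1000 = -28.01‰

-28.0‰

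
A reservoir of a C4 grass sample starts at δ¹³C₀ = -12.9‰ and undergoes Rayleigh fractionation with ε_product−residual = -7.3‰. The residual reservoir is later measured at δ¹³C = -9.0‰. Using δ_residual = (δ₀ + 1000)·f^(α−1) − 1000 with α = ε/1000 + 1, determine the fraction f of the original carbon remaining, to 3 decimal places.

0.583

α − 1 = ε/1000 = -0.0073
(δ_res + 1000)/(δ₀ + 1000) = (-9.0 + 1000)/(-12.9 + 1000) = 991.0/987.1 = 1.003951
f = 1.003951^(1/-0.0073) = exp(ln(1.003951)/-0.0073) = exp(0.00394/-0.0073)
f = exp(-0.5402) = 0.5827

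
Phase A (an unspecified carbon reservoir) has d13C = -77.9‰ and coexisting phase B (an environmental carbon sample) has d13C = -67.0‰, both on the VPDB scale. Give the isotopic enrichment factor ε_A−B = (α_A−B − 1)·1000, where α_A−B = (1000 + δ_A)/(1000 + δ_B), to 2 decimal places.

-11.68‰

α_A−B = (1000 + -77.9) / (1000 + -67.0) = 922.1 / 933.0 = 0.988317
ε_A−B = (0.988317 − 1) × 1000 = -11.683‰
(The approximation ε ≈ δ_A − δ_B would give -10.9‰.)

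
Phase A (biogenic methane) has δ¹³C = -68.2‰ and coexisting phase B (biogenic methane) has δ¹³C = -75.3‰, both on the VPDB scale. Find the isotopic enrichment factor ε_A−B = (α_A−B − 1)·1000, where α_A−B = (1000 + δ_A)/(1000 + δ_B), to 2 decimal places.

7.68‰

α_A−B = (1000 + -68.2) / (1000 + -75.3) = 931.8 / 924.7 = 1.007678
ε_A−B = (1.007678 − 1) × 1000 = 7.678‰
(The approximation ε ≈ δ_A − δ_B would give 7.1‰.)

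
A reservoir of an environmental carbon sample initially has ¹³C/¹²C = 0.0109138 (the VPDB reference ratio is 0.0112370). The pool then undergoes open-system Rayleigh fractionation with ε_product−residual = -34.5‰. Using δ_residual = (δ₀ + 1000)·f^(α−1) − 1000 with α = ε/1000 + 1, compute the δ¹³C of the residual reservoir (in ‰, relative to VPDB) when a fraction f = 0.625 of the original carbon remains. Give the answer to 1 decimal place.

δ₀ = (0.0109138/0.0112370 − 1)×1000 = (0.971238 − 1)×1000 = -28.762‰
α − 1 = ε/1000 = -0.0345
f^(α−1) = 0.625^(-0.0345) = 1.016347
δ_res = (-28.762 + 1000) × 1.016347 − 1000 = 987.115 − 1000 = -12.89‰

-12.9‰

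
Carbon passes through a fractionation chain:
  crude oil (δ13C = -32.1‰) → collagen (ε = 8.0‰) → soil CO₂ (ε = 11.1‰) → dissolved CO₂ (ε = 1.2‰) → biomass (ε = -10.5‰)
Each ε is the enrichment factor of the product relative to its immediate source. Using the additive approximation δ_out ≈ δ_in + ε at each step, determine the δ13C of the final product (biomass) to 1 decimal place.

-22.3‰

step 1: δ ≈ -32.1 + (8.0) = -24.1‰
step 2: δ ≈ -24.1 + (11.1) = -13.0‰
step 3: δ ≈ -13.0 + (1.2) = -11.8‰
step 4: δ ≈ -11.8 + (-10.5) = -22.3‰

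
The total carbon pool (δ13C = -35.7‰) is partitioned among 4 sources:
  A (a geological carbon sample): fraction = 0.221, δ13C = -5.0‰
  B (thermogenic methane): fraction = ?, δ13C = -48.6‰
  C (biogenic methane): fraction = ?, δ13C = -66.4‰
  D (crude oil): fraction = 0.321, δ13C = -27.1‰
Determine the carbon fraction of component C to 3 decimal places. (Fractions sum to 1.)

0.204

Let f_C and f_B be the unknown fractions; fractions sum to 1 so f_C + f_B = 0.458.
Mass balance: Σ fᵢ·δᵢ = δ_bulk ⇒ f_C·(-66.4) + f_B·(-48.6) = -35.7 − (-9.804) = -25.896
Substitute f_B = 0.458 − f_C:
f_C·(-66.4 − -48.6) = -25.896 − 0.458×(-48.6) = -3.637
f_C = -3.637 / -17.8 = 0.2043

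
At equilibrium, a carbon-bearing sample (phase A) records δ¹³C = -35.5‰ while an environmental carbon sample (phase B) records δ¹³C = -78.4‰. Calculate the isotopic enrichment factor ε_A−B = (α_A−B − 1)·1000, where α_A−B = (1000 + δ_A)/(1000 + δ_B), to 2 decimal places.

46.55‰

α_A−B = (1000 + -35.5) / (1000 + -78.4) = 964.5 / 921.6 = 1.046549
ε_A−B = (1.046549 − 1) × 1000 = 46.549‰
(The approximation ε ≈ δ_A − δ_B would give 42.9‰.)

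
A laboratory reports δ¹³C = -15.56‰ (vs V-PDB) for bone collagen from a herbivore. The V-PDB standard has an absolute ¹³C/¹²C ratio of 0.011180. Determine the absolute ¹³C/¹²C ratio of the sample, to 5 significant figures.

0.011006

R_sample = R_standard × (δ¹³C/1000 + 1)
R_sample = 0.011180 × (-15.56/1000 + 1) = 0.011180 × 0.984440
R_sample = 0.0110060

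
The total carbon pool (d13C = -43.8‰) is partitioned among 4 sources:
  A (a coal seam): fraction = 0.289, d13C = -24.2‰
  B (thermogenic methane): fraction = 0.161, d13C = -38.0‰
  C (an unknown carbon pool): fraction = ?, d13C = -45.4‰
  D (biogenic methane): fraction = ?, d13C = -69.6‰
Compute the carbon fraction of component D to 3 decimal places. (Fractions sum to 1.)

Let f_D and f_C be the unknown fractions; fractions sum to 1 so f_D + f_C = 0.550.
Mass balance: Σ fᵢ·δᵢ = δ_bulk ⇒ f_D·(-69.6) + f_C·(-45.4) = -43.8 − (-13.112) = -30.688
Substitute f_C = 0.550 − f_D:
f_D·(-69.6 − -45.4) = -30.688 − 0.550×(-45.4) = -5.718
f_D = -5.718 / -24.2 = 0.2363

0.236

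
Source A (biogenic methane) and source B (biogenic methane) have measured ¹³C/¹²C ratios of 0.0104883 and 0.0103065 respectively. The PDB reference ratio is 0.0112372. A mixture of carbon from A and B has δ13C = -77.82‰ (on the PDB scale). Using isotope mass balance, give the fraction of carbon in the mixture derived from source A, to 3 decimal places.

δ_A = (0.0104883/0.0112372 − 1)×1000 = (0.933355 − 1)×1000 = -66.645‰
δ_B = (0.0103065/0.0112372 − 1)×1000 = (0.917177 − 1)×1000 = -82.823‰
f_A = (δ_mix − δ_B)/(δ_A − δ_B) = (-77.82 − (-82.823))/(-66.645 − (-82.823))
f_A = 5.003 / 16.178 = 0.3092

0.309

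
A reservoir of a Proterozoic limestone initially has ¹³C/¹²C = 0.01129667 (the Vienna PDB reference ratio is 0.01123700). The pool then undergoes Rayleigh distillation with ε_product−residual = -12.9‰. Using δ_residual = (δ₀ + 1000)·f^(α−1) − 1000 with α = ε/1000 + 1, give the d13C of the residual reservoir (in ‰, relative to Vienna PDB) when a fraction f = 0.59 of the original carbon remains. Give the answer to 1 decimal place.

12.2‰

δ₀ = (0.01129667/0.01123700 − 1)×1000 = (1.005310 − 1)×1000 = 5.310‰
α − 1 = ε/1000 = -0.0129
f^(α−1) = 0.59^(-0.0129) = 1.006830
δ_res = (5.310 + 1000) × 1.006830 − 1000 = 1012.176 − 1000 = 12.18‰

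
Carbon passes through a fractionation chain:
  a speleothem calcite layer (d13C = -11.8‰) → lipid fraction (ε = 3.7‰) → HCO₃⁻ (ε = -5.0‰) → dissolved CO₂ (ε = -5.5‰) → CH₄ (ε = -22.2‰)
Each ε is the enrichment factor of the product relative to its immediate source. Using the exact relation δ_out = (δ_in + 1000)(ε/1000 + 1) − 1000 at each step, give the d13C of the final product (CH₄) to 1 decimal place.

-40.3‰

step 1: δ = (-11.80 + 1000)·(3.7/1000 + 1) − 1000 = -8.14‰
step 2: δ = (-8.14 + 1000)·(-5.0/1000 + 1) − 1000 = -13.10‰
step 3: δ = (-13.10 + 1000)·(-5.5/1000 + 1) − 1000 = -18.53‰
step 4: δ = (-18.53 + 1000)·(-22.2/1000 + 1) − 1000 = -40.32‰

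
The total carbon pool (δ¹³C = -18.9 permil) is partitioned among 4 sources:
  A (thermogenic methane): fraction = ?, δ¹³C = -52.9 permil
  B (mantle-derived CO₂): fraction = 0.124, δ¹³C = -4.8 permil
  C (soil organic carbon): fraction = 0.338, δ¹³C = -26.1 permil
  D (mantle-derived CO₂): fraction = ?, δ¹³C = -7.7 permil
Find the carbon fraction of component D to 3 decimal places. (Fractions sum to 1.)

Let f_D and f_A be the unknown fractions; fractions sum to 1 so f_D + f_A = 0.538.
Mass balance: Σ fᵢ·δᵢ = δ_bulk ⇒ f_D·(-7.7) + f_A·(-52.9) = -18.9 − (-9.417) = -9.483
Substitute f_A = 0.538 − f_D:
f_D·(-7.7 − -52.9) = -9.483 − 0.538×(-52.9) = 18.977
f_D = 18.977 / 45.2 = 0.4198

0.420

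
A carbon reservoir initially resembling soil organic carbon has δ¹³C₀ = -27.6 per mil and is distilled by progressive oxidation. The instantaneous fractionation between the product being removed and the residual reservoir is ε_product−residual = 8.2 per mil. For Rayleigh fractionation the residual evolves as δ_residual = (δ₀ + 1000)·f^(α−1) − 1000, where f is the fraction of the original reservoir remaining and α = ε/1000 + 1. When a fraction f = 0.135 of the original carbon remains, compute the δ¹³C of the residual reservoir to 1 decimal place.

-43.4 per mil

Rayleigh residual: δ_res = (δ₀ + 1000)·f^(α−1) − 1000
α = ε/1000 + 1 = 1.00820, so α − 1 = 0.00820
f^(α−1) = 0.135^(0.00820) = 0.983714
δ_res = (-27.6 + 1000) × 0.983714 − 1000 = 956.563 − 1000 = -43.44 per mil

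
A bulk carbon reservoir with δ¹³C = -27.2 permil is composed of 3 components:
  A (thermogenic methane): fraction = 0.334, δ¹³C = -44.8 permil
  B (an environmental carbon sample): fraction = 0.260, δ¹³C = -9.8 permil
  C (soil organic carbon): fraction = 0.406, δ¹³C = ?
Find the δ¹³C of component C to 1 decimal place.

-23.9 permil

Isotope mass balance: δ_bulk = Σ fᵢ·δᵢ.
-27.2 = 0.334×(-44.8) + 0.260×(-9.8) + 0.406×δ_C
0.406·δ_C = -27.2 − (-17.511) = -9.689
δ_C = -9.689 / 0.406 = -23.86 permil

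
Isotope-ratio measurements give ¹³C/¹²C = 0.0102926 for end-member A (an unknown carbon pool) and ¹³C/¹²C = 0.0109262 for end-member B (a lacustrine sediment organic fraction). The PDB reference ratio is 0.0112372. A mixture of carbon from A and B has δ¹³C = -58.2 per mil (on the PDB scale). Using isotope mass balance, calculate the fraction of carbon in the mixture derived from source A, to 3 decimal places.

0.541

δ_A = (0.0102926/0.0112372 − 1)×1000 = (0.915940 − 1)×1000 = -84.060 per mil
δ_B = (0.0109262/0.0112372 − 1)×1000 = (0.972324 − 1)×1000 = -27.676 per mil
f_A = (δ_mix − δ_B)/(δ_A − δ_B) = (-58.2 − (-27.676))/(-84.060 − (-27.676))
f_A = -30.524 / -56.384 = 0.5414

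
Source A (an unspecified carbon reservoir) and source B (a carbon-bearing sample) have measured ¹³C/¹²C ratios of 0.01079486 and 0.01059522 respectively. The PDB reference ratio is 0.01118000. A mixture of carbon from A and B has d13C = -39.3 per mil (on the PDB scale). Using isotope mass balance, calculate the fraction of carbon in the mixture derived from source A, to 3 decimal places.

0.728

δ_A = (0.01079486/0.01118000 − 1)×1000 = (0.965551 − 1)×1000 = -34.449 per mil
δ_B = (0.01059522/0.01118000 − 1)×1000 = (0.947694 − 1)×1000 = -52.306 per mil
f_A = (δ_mix − δ_B)/(δ_A − δ_B) = (-39.3 − (-52.306))/(-34.449 − (-52.306))
f_A = 13.006 / 17.857 = 0.7283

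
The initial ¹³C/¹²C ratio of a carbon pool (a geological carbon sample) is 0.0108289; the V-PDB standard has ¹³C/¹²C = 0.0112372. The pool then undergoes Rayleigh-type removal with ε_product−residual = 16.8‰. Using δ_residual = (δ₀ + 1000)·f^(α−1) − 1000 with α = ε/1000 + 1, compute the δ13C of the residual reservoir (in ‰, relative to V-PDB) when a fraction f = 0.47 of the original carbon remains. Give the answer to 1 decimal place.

-48.5‰

δ₀ = (0.0108289/0.0112372 − 1)×1000 = (0.963665 − 1)×1000 = -36.335‰
α − 1 = ε/1000 = 0.0168
f^(α−1) = 0.47^(0.0168) = 0.987396
δ_res = (-36.335 + 1000) × 0.987396 − 1000 = 951.519 − 1000 = -48.48‰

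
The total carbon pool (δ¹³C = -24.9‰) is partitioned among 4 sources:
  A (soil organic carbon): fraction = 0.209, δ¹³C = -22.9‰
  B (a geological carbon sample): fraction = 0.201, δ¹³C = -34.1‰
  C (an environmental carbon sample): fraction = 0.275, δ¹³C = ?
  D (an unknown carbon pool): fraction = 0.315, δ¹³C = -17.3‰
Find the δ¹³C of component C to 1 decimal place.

-28.4‰

Isotope mass balance: δ_bulk = Σ fᵢ·δᵢ.
-24.9 = 0.209×(-22.9) + 0.201×(-34.1) + 0.275×δ_C + 0.315×(-17.3)
0.275·δ_C = -24.9 − (-17.090) = -7.810
δ_C = -7.810 / 0.275 = -28.40‰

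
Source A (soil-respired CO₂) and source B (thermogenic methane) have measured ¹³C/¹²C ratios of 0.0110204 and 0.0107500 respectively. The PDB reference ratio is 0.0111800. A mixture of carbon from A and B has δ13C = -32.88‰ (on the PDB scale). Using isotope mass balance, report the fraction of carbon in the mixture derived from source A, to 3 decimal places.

0.231

δ_A = (0.0110204/0.0111800 − 1)×1000 = (0.985725 − 1)×1000 = -14.275‰
δ_B = (0.0107500/0.0111800 − 1)×1000 = (0.961538 − 1)×1000 = -38.462‰
f_A = (δ_mix − δ_B)/(δ_A − δ_B) = (-32.88 − (-38.462))/(-14.275 − (-38.462))
f_A = 5.582 / 24.186 = 0.2308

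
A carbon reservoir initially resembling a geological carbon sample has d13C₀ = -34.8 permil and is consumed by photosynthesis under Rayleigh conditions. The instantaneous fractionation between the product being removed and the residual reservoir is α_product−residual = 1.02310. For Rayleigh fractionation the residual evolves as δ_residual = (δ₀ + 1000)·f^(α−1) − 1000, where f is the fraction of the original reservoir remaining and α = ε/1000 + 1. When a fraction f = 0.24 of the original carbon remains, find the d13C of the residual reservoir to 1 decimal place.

Rayleigh residual: δ_res = (δ₀ + 1000)·f^(α−1) − 1000
α − 1 = 0.02310
f^(α−1) = 0.24^(0.02310) = 0.967571
δ_res = (-34.8 + 1000) × 0.967571 − 1000 = 933.900 − 1000 = -66.10 permil

-66.1 permil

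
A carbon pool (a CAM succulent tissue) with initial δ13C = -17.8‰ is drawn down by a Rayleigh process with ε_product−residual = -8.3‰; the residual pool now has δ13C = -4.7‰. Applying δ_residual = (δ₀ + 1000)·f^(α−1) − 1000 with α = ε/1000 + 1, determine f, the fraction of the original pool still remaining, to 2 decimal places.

α − 1 = ε/1000 = -0.0083
(δ_res + 1000)/(δ₀ + 1000) = (-4.7 + 1000)/(-17.8 + 1000) = 995.3/982.2 = 1.013337
f = 1.013337^(1/-0.0083) = exp(ln(1.013337)/-0.0083) = exp(0.01325/-0.0083)
f = exp(-1.5963) = 0.2026

0.20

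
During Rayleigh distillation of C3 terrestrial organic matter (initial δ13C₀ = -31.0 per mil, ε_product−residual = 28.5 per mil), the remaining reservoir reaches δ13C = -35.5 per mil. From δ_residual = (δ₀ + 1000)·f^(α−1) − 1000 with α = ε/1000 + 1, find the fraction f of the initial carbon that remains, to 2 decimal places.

α − 1 = ε/1000 = 0.0285
(δ_res + 1000)/(δ₀ + 1000) = (-35.5 + 1000)/(-31.0 + 1000) = 964.5/969.0 = 0.995356
f = 0.995356^(1/0.0285) = exp(ln(0.995356)/0.0285) = exp(-0.00465/0.0285)
f = exp(-0.1633) = 0.8493

0.85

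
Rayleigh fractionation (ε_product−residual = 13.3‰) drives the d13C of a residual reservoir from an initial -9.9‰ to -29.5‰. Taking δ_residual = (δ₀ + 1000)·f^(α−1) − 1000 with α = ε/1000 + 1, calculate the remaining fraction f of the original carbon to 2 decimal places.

α − 1 = ε/1000 = 0.0133
(δ_res + 1000)/(δ₀ + 1000) = (-29.5 + 1000)/(-9.9 + 1000) = 970.5/990.1 = 0.980204
f = 0.980204^(1/0.0133) = exp(ln(0.980204)/0.0133) = exp(-0.01999/0.0133)
f = exp(-1.5033) = 0.2224

0.22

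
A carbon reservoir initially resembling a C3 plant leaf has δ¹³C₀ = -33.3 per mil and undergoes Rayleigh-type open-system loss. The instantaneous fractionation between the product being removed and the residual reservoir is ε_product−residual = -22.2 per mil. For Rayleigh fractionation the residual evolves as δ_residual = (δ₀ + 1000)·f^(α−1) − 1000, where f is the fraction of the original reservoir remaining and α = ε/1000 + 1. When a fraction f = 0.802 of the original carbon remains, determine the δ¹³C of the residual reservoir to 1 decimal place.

-28.6 per mil

Rayleigh residual: δ_res = (δ₀ + 1000)·f^(α−1) − 1000
α = ε/1000 + 1 = 0.97780, so α − 1 = -0.02220
f^(α−1) = 0.802^(-0.02220) = 1.004910
δ_res = (-33.3 + 1000) × 1.004910 − 1000 = 971.447 − 1000 = -28.55 per mil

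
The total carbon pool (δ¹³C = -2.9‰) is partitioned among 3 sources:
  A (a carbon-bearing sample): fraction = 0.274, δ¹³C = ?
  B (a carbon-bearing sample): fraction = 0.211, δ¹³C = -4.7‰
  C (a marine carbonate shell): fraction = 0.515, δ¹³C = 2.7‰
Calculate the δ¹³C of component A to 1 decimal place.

Isotope mass balance: δ_bulk = Σ fᵢ·δᵢ.
-2.9 = 0.274×δ_A + 0.211×(-4.7) + 0.515×(2.7)
0.274·δ_A = -2.9 − (0.399) = -3.299
δ_A = -3.299 / 0.274 = -12.04‰

-12.0‰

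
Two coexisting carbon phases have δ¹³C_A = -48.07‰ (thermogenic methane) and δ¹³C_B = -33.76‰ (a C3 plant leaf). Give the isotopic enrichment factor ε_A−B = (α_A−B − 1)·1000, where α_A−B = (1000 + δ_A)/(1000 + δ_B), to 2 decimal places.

α_A−B = (1000 + -48.07) / (1000 + -33.76) = 951.93 / 966.24 = 0.985190
ε_A−B = (0.985190 − 1) × 1000 = -14.810‰
(The approximation ε ≈ δ_A − δ_B would give -14.31‰.)

-14.81‰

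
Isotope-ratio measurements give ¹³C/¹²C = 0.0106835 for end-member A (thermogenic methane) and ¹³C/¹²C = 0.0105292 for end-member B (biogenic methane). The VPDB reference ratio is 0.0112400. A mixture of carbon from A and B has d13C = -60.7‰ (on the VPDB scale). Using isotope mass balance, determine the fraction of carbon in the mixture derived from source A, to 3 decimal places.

0.185

δ_A = (0.0106835/0.0112400 − 1)×1000 = (0.950489 − 1)×1000 = -49.511‰
δ_B = (0.0105292/0.0112400 − 1)×1000 = (0.936762 − 1)×1000 = -63.238‰
f_A = (δ_mix − δ_B)/(δ_A − δ_B) = (-60.7 − (-63.238))/(-49.511 − (-63.238))
f_A = 2.538 / 13.728 = 0.1849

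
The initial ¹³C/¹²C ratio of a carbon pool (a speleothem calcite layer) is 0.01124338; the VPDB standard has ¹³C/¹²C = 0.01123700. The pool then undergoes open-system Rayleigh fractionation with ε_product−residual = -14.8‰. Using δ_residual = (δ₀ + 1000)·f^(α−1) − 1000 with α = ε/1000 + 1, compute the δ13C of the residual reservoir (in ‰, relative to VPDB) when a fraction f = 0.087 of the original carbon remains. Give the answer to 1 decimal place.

δ₀ = (0.01124338/0.01123700 − 1)×1000 = (1.000568 − 1)×1000 = 0.568‰
α − 1 = ε/1000 = -0.0148
f^(α−1) = 0.087^(-0.0148) = 1.036800
δ_res = (0.568 + 1000) × 1.036800 − 1000 = 1037.389 − 1000 = 37.39‰

37.4‰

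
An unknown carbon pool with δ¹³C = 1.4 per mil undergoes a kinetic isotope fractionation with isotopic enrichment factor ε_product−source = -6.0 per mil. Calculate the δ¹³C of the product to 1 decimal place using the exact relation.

Exactly, δ_product = (δ_source + 1000)·(ε/1000 + 1) − 1000.
δ_product = (1.4 + 1000) × (-6.0/1000 + 1) − 1000
δ_product = -4.61 per mil

-4.6 per mil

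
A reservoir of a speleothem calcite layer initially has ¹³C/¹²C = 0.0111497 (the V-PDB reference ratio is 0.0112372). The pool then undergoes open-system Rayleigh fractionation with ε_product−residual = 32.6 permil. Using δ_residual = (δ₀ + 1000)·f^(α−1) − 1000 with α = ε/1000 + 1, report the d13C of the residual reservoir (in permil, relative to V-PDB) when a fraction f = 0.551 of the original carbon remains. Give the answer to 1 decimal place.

δ₀ = (0.0111497/0.0112372 − 1)×1000 = (0.992213 − 1)×1000 = -7.787 permil
α − 1 = ε/1000 = 0.0326
f^(α−1) = 0.551^(0.0326) = 0.980757
δ_res = (-7.787 + 1000) × 0.980757 − 1000 = 973.120 − 1000 = -26.88 permil

-26.9 permil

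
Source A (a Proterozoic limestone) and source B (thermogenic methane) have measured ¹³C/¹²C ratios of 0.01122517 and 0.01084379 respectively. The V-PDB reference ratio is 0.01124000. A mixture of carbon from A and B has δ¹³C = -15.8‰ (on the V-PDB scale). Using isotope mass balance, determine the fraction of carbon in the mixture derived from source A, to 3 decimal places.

δ_A = (0.01122517/0.01124000 − 1)×1000 = (0.998681 − 1)×1000 = -1.319‰
δ_B = (0.01084379/0.01124000 − 1)×1000 = (0.964750 − 1)×1000 = -35.250‰
f_A = (δ_mix − δ_B)/(δ_A − δ_B) = (-15.8 − (-35.250))/(-1.319 − (-35.250))
f_A = 19.450 / 33.931 = 0.5732

0.573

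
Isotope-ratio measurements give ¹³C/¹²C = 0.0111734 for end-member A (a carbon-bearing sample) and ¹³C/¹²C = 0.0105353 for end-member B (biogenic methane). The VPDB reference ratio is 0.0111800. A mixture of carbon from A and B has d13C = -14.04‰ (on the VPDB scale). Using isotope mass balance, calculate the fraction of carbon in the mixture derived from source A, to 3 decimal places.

0.764

δ_A = (0.0111734/0.0111800 − 1)×1000 = (0.999410 − 1)×1000 = -0.590‰
δ_B = (0.0105353/0.0111800 − 1)×1000 = (0.942335 − 1)×1000 = -57.665‰
f_A = (δ_mix − δ_B)/(δ_A − δ_B) = (-14.04 − (-57.665))/(-0.590 − (-57.665))
f_A = 43.625 / 57.075 = 0.7644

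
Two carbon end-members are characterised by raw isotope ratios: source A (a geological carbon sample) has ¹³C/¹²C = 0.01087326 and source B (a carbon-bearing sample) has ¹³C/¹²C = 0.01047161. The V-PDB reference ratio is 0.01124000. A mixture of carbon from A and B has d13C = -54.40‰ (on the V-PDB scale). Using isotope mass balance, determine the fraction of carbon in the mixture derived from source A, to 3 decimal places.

δ_A = (0.01087326/0.01124000 − 1)×1000 = (0.967372 − 1)×1000 = -32.628‰
δ_B = (0.01047161/0.01124000 − 1)×1000 = (0.931638 − 1)×1000 = -68.362‰
f_A = (δ_mix − δ_B)/(δ_A − δ_B) = (-54.40 − (-68.362))/(-32.628 − (-68.362))
f_A = 13.962 / 35.734 = 0.3907

0.391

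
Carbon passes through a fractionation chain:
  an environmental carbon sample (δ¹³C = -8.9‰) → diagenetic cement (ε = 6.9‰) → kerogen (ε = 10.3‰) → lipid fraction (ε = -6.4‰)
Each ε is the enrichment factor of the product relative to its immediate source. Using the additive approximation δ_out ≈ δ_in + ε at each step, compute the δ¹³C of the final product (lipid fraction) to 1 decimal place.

1.9‰

step 1: δ ≈ -8.9 + (6.9) = -2.0‰
step 2: δ ≈ -2.0 + (10.3) = 8.3‰
step 3: δ ≈ 8.3 + (-6.4) = 1.9‰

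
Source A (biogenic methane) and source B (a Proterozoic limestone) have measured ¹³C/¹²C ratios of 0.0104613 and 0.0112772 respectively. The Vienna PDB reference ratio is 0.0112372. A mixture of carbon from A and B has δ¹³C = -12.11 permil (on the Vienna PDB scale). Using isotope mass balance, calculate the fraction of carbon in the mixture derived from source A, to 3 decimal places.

δ_A = (0.0104613/0.0112372 − 1)×1000 = (0.930953 − 1)×1000 = -69.047 permil
δ_B = (0.0112772/0.0112372 − 1)×1000 = (1.003560 − 1)×1000 = 3.560 permil
f_A = (δ_mix − δ_B)/(δ_A − δ_B) = (-12.11 − (3.560))/(-69.047 − (3.560))
f_A = -15.670 / -72.607 = 0.2158

0.216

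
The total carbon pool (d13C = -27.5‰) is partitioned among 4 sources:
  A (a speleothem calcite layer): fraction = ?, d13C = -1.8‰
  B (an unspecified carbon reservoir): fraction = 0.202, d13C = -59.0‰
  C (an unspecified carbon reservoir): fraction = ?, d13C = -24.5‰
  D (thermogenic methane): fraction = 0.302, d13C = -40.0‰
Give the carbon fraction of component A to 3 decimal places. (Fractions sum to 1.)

Let f_A and f_C be the unknown fractions; fractions sum to 1 so f_A + f_C = 0.496.
Mass balance: Σ fᵢ·δᵢ = δ_bulk ⇒ f_A·(-1.8) + f_C·(-24.5) = -27.5 − (-23.998) = -3.502
Substitute f_C = 0.496 − f_A:
f_A·(-1.8 − -24.5) = -3.502 − 0.496×(-24.5) = 8.650
f_A = 8.650 / 22.7 = 0.3811

0.381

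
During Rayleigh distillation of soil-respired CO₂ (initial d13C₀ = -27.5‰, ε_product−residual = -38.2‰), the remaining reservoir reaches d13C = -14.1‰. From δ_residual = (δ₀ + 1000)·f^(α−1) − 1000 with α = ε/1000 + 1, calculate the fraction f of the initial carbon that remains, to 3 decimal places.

0.699

α − 1 = ε/1000 = -0.0382
(δ_res + 1000)/(δ₀ + 1000) = (-14.1 + 1000)/(-27.5 + 1000) = 985.9/972.5 = 1.013779
f = 1.013779^(1/-0.0382) = exp(ln(1.013779)/-0.0382) = exp(0.01368/-0.0382)
f = exp(-0.3582) = 0.6989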